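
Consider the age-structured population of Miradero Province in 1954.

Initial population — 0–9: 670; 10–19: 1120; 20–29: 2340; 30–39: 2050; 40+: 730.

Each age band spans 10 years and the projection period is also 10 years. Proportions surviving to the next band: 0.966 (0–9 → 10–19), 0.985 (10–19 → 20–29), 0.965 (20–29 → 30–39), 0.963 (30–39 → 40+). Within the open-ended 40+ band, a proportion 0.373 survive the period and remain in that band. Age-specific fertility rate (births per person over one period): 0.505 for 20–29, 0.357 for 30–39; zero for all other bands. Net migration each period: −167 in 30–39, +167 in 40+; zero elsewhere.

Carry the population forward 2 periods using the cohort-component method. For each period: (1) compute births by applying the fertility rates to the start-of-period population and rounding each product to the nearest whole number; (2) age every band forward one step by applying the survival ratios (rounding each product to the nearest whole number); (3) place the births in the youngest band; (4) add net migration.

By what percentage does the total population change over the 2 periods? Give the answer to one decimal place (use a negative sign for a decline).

12.4

After projecting period 1:
Births: 2340 × 0.505 = 1182 ; 2050 × 0.357 = 732 → total 1914
10–19: 670 × 0.966 = 647
20–29: 1120 × 0.985 = 1103
30–39: 2340 × 0.965 = 2258
40+: 2050 × 0.963 + 730 × 0.373 = 1974 + 272 = 2246
Net migration: 30–39 − 167 → 2091; 40+ + 167 → 2413
Population now: 0–9=1914, 10–19=647, 20–29=1103, 30–39=2091, 40+=2413
After projecting period 2:
Births: 1103 × 0.505 = 557 ; 2091 × 0.357 = 746 → total 1303
10–19: 1914 × 0.966 = 1849
20–29: 647 × 0.985 = 637
30–39: 1103 × 0.965 = 1064
40+: 2091 × 0.963 + 2413 × 0.373 = 2014 + 900 = 2914
Net migration: 30–39 − 167 → 897; 40+ + 167 → 3081
Population now: 0–9=1303, 10–19=1849, 20–29=637, 30–39=897, 40+=3081
Total: 6910 → 7767; change = 857; percentage change = 12.4%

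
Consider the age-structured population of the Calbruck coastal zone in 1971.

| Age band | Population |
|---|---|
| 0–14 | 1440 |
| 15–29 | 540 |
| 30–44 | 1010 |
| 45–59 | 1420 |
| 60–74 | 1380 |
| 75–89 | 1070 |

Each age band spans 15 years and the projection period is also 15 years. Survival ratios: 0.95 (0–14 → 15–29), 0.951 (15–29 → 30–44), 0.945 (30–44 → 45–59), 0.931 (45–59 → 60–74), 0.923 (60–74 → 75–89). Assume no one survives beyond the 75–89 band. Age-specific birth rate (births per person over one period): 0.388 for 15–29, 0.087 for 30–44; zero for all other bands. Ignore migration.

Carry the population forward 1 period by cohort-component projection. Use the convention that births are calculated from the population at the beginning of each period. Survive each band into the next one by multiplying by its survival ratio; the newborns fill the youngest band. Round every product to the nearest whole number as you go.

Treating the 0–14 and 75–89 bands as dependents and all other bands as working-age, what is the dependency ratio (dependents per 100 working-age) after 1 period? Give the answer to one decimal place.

37.8

Period 1.
Births: 540 × 0.388 = 210, 1010 × 0.087 = 88 ⇒ total 298
15–29: 1440 × 0.95 = 1368
30–44: 540 × 0.951 = 514
45–59: 1010 × 0.945 = 954
60–74: 1420 × 0.931 = 1322
75–89: 1380 × 0.923 = 1274
End of period: [298, 1368, 514, 954, 1322, 1274]
Dependents (band 0–14 + band 75–89) = 298 + 1274 = 1572; working-age = 4158; ratio = 1572/4158 × 100 = 37.8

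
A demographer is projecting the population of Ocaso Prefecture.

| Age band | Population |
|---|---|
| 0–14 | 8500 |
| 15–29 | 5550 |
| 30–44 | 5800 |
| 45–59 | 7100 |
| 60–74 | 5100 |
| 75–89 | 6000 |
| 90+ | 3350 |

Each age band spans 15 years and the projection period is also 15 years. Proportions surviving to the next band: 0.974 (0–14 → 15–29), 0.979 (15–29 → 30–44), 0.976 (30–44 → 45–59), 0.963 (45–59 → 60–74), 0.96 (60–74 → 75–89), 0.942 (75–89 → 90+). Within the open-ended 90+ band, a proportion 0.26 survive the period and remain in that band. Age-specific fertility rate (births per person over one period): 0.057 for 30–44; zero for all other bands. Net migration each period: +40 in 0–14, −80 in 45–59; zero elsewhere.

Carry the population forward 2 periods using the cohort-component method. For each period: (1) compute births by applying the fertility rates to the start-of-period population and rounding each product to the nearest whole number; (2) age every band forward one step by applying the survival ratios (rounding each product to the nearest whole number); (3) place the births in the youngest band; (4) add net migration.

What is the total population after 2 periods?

Period 1.
Births: 5800 * 0.057 = 331
15–29: 8500 * 0.974 = 8279
30–44: 5550 * 0.979 = 5433
45–59: 5800 * 0.976 = 5661
60–74: 7100 * 0.963 = 6837
75–89: 5100 * 0.96 = 4896
90+: 6000 * 0.942 + 3350 * 0.26 = 5652 + 871 = 6523
Net migration: 0–14 + 40 → 371; 45–59 − 80 → 5581
→ [371, 8279, 5433, 5581, 6837, 4896, 6523]
Period 2.
Births: 5433 * 0.057 = 310
15–29: 371 * 0.974 = 361
30–44: 8279 * 0.979 = 8105
45–59: 5433 * 0.976 = 5303
60–74: 5581 * 0.963 = 5375
75–89: 6837 * 0.96 = 6564
90+: 4896 * 0.942 + 6523 * 0.26 = 4612 + 1696 = 6308
Net migration: 0–14 + 40 → 350; 45–59 − 80 → 5223
→ [350, 361, 8105, 5223, 5375, 6564, 6308]
Total after period 2: 350 + 361 + 8105 + 5223 + 5375 + 6564 + 6308 = 32286

32286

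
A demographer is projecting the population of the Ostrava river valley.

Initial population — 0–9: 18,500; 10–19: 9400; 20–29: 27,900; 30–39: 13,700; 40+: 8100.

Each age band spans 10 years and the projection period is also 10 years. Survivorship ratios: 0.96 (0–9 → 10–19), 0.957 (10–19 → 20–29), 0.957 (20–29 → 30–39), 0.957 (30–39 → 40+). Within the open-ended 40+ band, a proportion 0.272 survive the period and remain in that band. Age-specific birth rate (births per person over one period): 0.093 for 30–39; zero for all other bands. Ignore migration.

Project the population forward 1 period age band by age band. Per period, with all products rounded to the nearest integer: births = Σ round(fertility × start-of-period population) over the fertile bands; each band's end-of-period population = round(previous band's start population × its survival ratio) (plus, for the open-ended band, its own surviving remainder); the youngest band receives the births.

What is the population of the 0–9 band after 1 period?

Period 1.
Births: 13700 × 0.093 = 1274
10–19: 18500 × 0.96 = 17760
20–29: 9400 × 0.957 = 8996
30–39: 27900 × 0.957 = 26700
40+: 13700 × 0.957 + 8100 × 0.272 = 13111 + 2203 = 15314
Giving 1274 / 17760 / 8996 / 26700 / 15314.

1274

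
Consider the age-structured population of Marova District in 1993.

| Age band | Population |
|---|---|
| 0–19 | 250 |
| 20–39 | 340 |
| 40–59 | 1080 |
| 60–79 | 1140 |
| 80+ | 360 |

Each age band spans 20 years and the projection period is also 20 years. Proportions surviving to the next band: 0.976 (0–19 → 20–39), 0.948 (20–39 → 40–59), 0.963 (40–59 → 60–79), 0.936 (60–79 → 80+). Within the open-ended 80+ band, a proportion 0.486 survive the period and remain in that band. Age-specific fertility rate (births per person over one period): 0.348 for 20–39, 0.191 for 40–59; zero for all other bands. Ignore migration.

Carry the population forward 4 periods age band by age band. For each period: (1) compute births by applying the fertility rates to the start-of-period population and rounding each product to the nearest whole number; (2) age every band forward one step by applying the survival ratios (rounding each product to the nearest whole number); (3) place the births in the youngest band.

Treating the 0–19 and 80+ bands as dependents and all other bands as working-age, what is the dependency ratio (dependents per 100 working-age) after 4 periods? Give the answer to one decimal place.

Numbering the groups 1..5 from youngest to oldest:
Period 1.
Births: 340 × 0.348 = 118 ; 1080 × 0.191 = 206 — total 324
Group 2: 250 × 0.976 = 244
Group 3: 340 × 0.948 = 322
Group 4: 1080 × 0.963 = 1040
Group 5: 1140 × 0.936 + 360 × 0.486 = 1067 + 175 = 1242
Giving 324 / 244 / 322 / 1040 / 1242.
Period 2.
Births: 244 × 0.348 = 85 ; 322 × 0.191 = 62 — total 147
Group 2: 324 × 0.976 = 316
Group 3: 244 × 0.948 = 231
Group 4: 322 × 0.963 = 310
Group 5: 1040 × 0.936 + 1242 × 0.486 = 973 + 604 = 1577
Giving 147 / 316 / 231 / 310 / 1577.
Period 3.
Births: 316 × 0.348 = 110 ; 231 × 0.191 = 44 — total 154
Group 2: 147 × 0.976 = 143
Group 3: 316 × 0.948 = 300
Group 4: 231 × 0.963 = 222
Group 5: 310 × 0.936 + 1577 × 0.486 = 290 + 766 = 1056
Giving 154 / 143 / 300 / 222 / 1056.
Period 4.
Births: 143 × 0.348 = 50 ; 300 × 0.191 = 57 — total 107
Group 2: 154 × 0.976 = 150
Group 3: 143 × 0.948 = 136
Group 4: 300 × 0.963 = 289
Group 5: 222 × 0.936 + 1056 × 0.486 = 208 + 513 = 721
Giving 107 / 150 / 136 / 289 / 721.
Dependents (band 0–19 + band 80+) = 107 + 721 = 828; working-age = 575; ratio = 828/575 × 100 = 144.0

144.0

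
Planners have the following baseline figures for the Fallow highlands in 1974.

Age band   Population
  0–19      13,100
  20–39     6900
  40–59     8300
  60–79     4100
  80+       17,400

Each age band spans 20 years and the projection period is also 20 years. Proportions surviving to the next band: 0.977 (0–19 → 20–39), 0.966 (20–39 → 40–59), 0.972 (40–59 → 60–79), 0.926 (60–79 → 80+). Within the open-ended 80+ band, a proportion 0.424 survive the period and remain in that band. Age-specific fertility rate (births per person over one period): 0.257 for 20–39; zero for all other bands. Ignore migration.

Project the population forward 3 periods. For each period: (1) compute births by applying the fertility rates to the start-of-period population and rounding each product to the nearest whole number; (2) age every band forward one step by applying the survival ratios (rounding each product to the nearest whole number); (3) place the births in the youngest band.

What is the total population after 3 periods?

Let band 1 be 0–19 through band 5 = 80+.
Period 1:
Births: 6900 * 0.257 = 1773
Band 2: 13100 * 0.977 = 12799
Band 3: 6900 * 0.966 = 6665
Band 4: 8300 * 0.972 = 8068
Band 5: 4100 * 0.926 + 17400 * 0.424 = 3797 + 7378 = 11175
Population now: 0–19=1773, 20–39=12799, 40–59=6665, 60–79=8068, 80+=11175
Period 2:
Births: 12799 * 0.257 = 3289
Band 2: 1773 * 0.977 = 1732
Band 3: 12799 * 0.966 = 12364
Band 4: 6665 * 0.972 = 6478
Band 5: 8068 * 0.926 + 11175 * 0.424 = 7471 + 4738 = 12209
Population now: 0–19=3289, 20–39=1732, 40–59=12364, 60–79=6478, 80+=12209
Period 3:
Births: 1732 * 0.257 = 445
Band 2: 3289 * 0.977 = 3213
Band 3: 1732 * 0.966 = 1673
Band 4: 12364 * 0.972 = 12018
Band 5: 6478 * 0.926 + 12209 * 0.424 = 5999 + 5177 = 11176
Population now: 0–19=445, 20–39=3213, 40–59=1673, 60–79=12018, 80+=11176
Total after period 3: 445 + 3213 + 1673 + 12018 + 11176 = 28525

28525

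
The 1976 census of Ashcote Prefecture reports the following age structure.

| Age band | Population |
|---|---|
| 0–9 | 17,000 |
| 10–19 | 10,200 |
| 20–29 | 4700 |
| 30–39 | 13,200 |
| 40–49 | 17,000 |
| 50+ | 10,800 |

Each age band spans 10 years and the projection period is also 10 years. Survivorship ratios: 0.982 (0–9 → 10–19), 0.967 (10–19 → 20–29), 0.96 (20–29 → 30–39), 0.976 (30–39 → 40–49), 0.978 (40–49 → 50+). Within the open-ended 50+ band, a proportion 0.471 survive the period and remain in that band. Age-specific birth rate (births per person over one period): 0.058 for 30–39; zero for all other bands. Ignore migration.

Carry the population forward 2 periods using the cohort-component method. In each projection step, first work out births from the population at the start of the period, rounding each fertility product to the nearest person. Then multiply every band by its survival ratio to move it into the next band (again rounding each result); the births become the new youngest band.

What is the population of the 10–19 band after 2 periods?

(Bands numbered youngest = 1 to oldest = 6.)
After projecting period 1:
Births: 13200 × 0.058 = 766
Band 2: 17000 × 0.982 = 16694
Band 3: 10200 × 0.967 = 9863
Band 4: 4700 × 0.96 = 4512
Band 5: 13200 × 0.976 = 12883
Band 6: 17000 × 0.978 + 10800 × 0.471 = 16626 + 5087 = 21713
End of period: [766, 16694, 9863, 4512, 12883, 21713]
After projecting period 2:
Births: 4512 × 0.058 = 262
Band 2: 766 × 0.982 = 752
Band 3: 16694 × 0.967 = 16143
Band 4: 9863 × 0.96 = 9468
Band 5: 4512 × 0.976 = 4404
Band 6: 12883 × 0.978 + 21713 × 0.471 = 12600 + 10227 = 22827
End of period: [262, 752, 16143, 9468, 4404, 22827]

752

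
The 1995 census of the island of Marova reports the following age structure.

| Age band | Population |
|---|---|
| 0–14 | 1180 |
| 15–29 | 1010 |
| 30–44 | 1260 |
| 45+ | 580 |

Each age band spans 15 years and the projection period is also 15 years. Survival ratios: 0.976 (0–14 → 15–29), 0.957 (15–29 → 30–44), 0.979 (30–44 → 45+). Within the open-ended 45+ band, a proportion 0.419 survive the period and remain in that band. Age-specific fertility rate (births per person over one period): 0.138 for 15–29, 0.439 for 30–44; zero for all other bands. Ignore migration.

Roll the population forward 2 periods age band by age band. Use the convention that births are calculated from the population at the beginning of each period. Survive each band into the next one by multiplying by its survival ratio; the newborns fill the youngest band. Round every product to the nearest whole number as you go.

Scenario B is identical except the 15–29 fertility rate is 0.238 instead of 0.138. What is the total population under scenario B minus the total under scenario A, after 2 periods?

[period 1]
Births: 1010 × 0.138 = 139, 1260 × 0.439 = 553 → 692
15–29: 1180 × 0.976 = 1152
30–44: 1010 × 0.957 = 967
45+: 1260 × 0.979 + 580 × 0.419 = 1234 + 243 = 1477
End of period: [692, 1152, 967, 1477]
[period 2]
Births: 1152 × 0.138 = 159, 967 × 0.439 = 425 → 584
15–29: 692 × 0.976 = 675
30–44: 1152 × 0.957 = 1102
45+: 967 × 0.979 + 1477 × 0.419 = 947 + 619 = 1566
End of period: [584, 675, 1102, 1566]
Scenario A total after 2 periods: 3927
Scenario B projection —
[period 1]
Births: 1010 × 0.238 = 240, 1260 × 0.439 = 553 → 793
15–29: 1180 × 0.976 = 1152
30–44: 1010 × 0.957 = 967
45+: 1260 × 0.979 + 580 × 0.419 = 1234 + 243 = 1477
End of period: [793, 1152, 967, 1477]
[period 2]
Births: 1152 × 0.238 = 274, 967 × 0.439 = 425 → 699
15–29: 793 × 0.976 = 774
30–44: 1152 × 0.957 = 1102
45+: 967 × 0.979 + 1477 × 0.419 = 947 + 619 = 1566
End of period: [699, 774, 1102, 1566]
Scenario B total after 2 periods: 4141
Difference B − A = 4141 − 3927 = 214

214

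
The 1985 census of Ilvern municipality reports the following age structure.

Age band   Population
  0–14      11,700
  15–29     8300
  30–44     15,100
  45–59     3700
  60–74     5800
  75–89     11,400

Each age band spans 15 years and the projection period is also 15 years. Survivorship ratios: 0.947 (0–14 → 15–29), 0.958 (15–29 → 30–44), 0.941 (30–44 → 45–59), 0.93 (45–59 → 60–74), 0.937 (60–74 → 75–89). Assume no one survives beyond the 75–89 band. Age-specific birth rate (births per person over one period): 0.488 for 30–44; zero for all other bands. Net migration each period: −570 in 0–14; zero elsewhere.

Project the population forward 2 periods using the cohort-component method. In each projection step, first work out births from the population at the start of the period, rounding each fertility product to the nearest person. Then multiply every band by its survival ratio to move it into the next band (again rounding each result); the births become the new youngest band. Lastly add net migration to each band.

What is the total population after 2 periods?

44284

Numbering the bands 1..6 from youngest to oldest:
After projecting period 1:
Births: 15100 × 0.488 = 7369
Band 2: 11700 × 0.947 = 11080
Band 3: 8300 × 0.958 = 7951
Band 4: 15100 × 0.941 = 14209
Band 5: 3700 × 0.93 = 3441
Band 6: 5800 × 0.937 = 5435
Net migration: Band 1 − 570 → 6799
Giving 6799 / 11080 / 7951 / 14209 / 3441 / 5435.
After projecting period 2:
Births: 7951 × 0.488 = 3880
Band 2: 6799 × 0.947 = 6439
Band 3: 11080 × 0.958 = 10615
Band 4: 7951 × 0.941 = 7482
Band 5: 14209 × 0.93 = 13214
Band 6: 3441 × 0.937 = 3224
Net migration: Band 1 − 570 → 3310
Giving 3310 / 6439 / 10615 / 7482 / 13214 / 3224.
Total after period 2: 3310 + 6439 + 10615 + 7482 + 13214 + 3224 = 44284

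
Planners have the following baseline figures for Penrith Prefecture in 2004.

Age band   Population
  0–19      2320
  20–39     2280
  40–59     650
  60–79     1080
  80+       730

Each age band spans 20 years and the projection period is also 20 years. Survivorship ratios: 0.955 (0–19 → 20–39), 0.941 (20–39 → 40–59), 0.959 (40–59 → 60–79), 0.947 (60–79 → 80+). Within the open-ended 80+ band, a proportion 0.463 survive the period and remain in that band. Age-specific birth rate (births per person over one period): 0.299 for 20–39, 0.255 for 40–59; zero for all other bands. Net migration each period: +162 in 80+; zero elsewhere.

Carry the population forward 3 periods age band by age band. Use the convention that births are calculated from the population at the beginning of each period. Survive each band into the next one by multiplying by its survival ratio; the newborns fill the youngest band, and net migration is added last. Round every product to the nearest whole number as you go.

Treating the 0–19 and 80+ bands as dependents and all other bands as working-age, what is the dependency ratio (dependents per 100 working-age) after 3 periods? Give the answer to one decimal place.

90.8

Period 1:
Births: 2280 × 0.299 = 682  |  650 × 0.255 = 166 ⇒ total 848
20–39: 2320 × 0.955 = 2216
40–59: 2280 × 0.941 = 2145
60–79: 650 × 0.959 = 623
80+: 1080 × 0.947 + 730 × 0.463 = 1023 + 338 = 1361
Net migration: 80+ + 162 → 1523
Giving 848 / 2216 / 2145 / 623 / 1523.
Period 2:
Births: 2216 × 0.299 = 663  |  2145 × 0.255 = 547 ⇒ total 1210
20–39: 848 × 0.955 = 810
40–59: 2216 × 0.941 = 2085
60–79: 2145 × 0.959 = 2057
80+: 623 × 0.947 + 1523 × 0.463 = 590 + 705 = 1295
Net migration: 80+ + 162 → 1457
Giving 1210 / 810 / 2085 / 2057 / 1457.
Period 3:
Births: 810 × 0.299 = 242  |  2085 × 0.255 = 532 ⇒ total 774
20–39: 1210 × 0.955 = 1156
40–59: 810 × 0.941 = 762
60–79: 2085 × 0.959 = 2000
80+: 2057 × 0.947 + 1457 × 0.463 = 1948 + 675 = 2623
Net migration: 80+ + 162 → 2785
Giving 774 / 1156 / 762 / 2000 / 2785.
Dependents (band 0–19 + band 80+) = 774 + 2785 = 3559; working-age = 3918; ratio = 3559/3918 × 100 = 90.8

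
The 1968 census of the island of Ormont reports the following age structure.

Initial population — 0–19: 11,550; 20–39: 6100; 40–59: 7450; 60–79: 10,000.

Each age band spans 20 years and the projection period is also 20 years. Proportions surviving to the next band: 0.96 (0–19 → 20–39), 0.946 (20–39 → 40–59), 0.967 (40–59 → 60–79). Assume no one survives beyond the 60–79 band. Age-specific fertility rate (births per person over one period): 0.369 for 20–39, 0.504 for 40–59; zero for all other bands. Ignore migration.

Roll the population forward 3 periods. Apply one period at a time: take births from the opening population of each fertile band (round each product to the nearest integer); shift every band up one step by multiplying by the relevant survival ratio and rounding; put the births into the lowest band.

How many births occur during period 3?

(Groups numbered youngest = 1 to oldest = 4.)
Period 1:
Births: 6100 × 0.369 = 2251 ; 7450 × 0.504 = 3755 — total 6006
Group 2: 11550 × 0.96 = 11088
Group 3: 6100 × 0.946 = 5771
Group 4: 7450 × 0.967 = 7204
Giving 6006 / 11088 / 5771 / 7204.
Period 2:
Births: 11088 × 0.369 = 4091 ; 5771 × 0.504 = 2909 — total 7000
Group 2: 6006 × 0.96 = 5766
Group 3: 11088 × 0.946 = 10489
Group 4: 5771 × 0.967 = 5581
Giving 7000 / 5766 / 10489 / 5581.
Period 3:
Births: 5766 × 0.369 = 2128 ; 10489 × 0.504 = 5286 — total 7414
Group 2: 7000 × 0.96 = 6720
Group 3: 5766 × 0.946 = 5455
Group 4: 10489 × 0.967 = 10143
Giving 7414 / 6720 / 5455 / 10143.

7414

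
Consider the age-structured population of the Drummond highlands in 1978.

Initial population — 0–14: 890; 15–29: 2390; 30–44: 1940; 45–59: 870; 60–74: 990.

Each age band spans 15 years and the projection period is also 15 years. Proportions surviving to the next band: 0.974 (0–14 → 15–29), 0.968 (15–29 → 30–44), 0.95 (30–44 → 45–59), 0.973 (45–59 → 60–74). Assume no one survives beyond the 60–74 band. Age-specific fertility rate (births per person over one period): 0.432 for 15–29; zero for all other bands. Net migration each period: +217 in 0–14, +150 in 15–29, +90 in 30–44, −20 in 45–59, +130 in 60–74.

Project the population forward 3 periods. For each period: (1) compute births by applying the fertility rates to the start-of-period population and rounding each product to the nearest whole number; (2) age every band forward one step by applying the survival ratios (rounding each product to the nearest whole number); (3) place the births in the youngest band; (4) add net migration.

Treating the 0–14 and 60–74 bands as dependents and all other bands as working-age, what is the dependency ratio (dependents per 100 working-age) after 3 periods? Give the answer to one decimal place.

(Bands numbered youngest = 1 to oldest = 5.)
— Period 1 —
Births: 2390 × 0.432 = 1032
Band 2: 890 × 0.974 = 867
Band 3: 2390 × 0.968 = 2314
Band 4: 1940 × 0.95 = 1843
Band 5: 870 × 0.973 = 847
Net migration: Band 1 + 217 → 1249; Band 2 + 150 → 1017; Band 3 + 90 → 2404; Band 4 − 20 → 1823; Band 5 + 130 → 977
Giving 1249 / 1017 / 2404 / 1823 / 977.
— Period 2 —
Births: 1017 × 0.432 = 439
Band 2: 1249 × 0.974 = 1217
Band 3: 1017 × 0.968 = 984
Band 4: 2404 × 0.95 = 2284
Band 5: 1823 × 0.973 = 1774
Net migration: Band 1 + 217 → 656; Band 2 + 150 → 1367; Band 3 + 90 → 1074; Band 4 − 20 → 2264; Band 5 + 130 → 1904
Giving 656 / 1367 / 1074 / 2264 / 1904.
— Period 3 —
Births: 1367 × 0.432 = 591
Band 2: 656 × 0.974 = 639
Band 3: 1367 × 0.968 = 1323
Band 4: 1074 × 0.95 = 1020
Band 5: 2264 × 0.973 = 2203
Net migration: Band 1 + 217 → 808; Band 2 + 150 → 789; Band 3 + 90 → 1413; Band 4 − 20 → 1000; Band 5 + 130 → 2333
Giving 808 / 789 / 1413 / 1000 / 2333.
Dependents (band 0–14 + band 60–74) = 808 + 2333 = 3141; working-age = 3202; ratio = 3141/3202 × 100 = 98.1

98.1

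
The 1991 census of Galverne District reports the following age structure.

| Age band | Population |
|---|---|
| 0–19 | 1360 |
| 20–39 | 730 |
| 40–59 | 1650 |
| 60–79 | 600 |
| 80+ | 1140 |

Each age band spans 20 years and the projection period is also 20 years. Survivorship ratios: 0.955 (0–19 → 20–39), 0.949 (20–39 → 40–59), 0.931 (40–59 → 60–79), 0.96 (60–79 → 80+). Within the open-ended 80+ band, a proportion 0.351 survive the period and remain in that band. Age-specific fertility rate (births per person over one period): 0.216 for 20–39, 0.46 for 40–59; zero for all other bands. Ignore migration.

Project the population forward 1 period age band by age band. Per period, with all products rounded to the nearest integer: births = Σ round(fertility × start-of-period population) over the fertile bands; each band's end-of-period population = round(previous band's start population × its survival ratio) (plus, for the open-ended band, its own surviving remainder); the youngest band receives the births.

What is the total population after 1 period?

5421

Numbering the bands 1..5 from youngest to oldest:
After projecting period 1:
Births: 730 × 0.216 = 158 ; 1650 × 0.46 = 759 ⇒ total 917
Band 2: 1360 × 0.955 = 1299
Band 3: 730 × 0.949 = 693
Band 4: 1650 × 0.931 = 1536
Band 5: 600 × 0.96 + 1140 × 0.351 = 576 + 400 = 976
→ [917, 1299, 693, 1536, 976]
Total after period 1: 917 + 1299 + 693 + 1536 + 976 = 5421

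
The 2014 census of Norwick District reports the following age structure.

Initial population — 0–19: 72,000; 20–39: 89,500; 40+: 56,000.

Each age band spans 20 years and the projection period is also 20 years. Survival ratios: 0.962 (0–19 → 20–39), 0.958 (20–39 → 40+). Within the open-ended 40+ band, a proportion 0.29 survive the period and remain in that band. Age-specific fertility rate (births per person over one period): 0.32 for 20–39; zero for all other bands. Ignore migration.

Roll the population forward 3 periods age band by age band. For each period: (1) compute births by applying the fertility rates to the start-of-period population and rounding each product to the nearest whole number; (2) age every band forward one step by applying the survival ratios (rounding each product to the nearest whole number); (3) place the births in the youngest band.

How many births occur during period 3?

8817

Period 1.
Births: 89500 × 0.32 = 28640
20–39: 72000 × 0.962 = 69264
40+: 89500 × 0.958 + 56000 × 0.29 = 85741 + 16240 = 101981
End of period: [28640, 69264, 101981]
Period 2.
Births: 69264 × 0.32 = 22164
20–39: 28640 × 0.962 = 27552
40+: 69264 × 0.958 + 101981 × 0.29 = 66355 + 29574 = 95929
End of period: [22164, 27552, 95929]
Period 3.
Births: 27552 × 0.32 = 8817
20–39: 22164 × 0.962 = 21322
40+: 27552 × 0.958 + 95929 × 0.29 = 26395 + 27819 = 54214
End of period: [8817, 21322, 54214]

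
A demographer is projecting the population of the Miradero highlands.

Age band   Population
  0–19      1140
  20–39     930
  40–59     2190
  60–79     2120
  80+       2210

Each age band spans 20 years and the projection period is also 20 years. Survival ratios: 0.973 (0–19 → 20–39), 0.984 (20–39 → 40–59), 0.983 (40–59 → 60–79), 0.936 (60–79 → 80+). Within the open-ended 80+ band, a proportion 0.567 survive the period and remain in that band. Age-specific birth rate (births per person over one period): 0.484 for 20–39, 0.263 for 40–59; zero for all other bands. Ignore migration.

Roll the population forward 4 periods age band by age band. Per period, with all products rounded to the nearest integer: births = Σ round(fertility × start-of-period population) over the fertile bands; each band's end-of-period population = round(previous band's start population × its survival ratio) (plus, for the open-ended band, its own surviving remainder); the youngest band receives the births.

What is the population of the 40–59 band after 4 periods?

745

After projecting period 1:
Births: 930 × 0.484 = 450, 2190 × 0.263 = 576 → 1026
20–39: 1140 × 0.973 = 1109
40–59: 930 × 0.984 = 915
60–79: 2190 × 0.983 = 2153
80+: 2120 × 0.936 + 2210 × 0.567 = 1984 + 1253 = 3237
Giving 1026 / 1109 / 915 / 2153 / 3237.
After projecting period 2:
Births: 1109 × 0.484 = 537, 915 × 0.263 = 241 → 778
20–39: 1026 × 0.973 = 998
40–59: 1109 × 0.984 = 1091
60–79: 915 × 0.983 = 899
80+: 2153 × 0.936 + 3237 × 0.567 = 2015 + 1835 = 3850
Giving 778 / 998 / 1091 / 899 / 3850.
After projecting period 3:
Births: 998 × 0.484 = 483, 1091 × 0.263 = 287 → 770
20–39: 778 × 0.973 = 757
40–59: 998 × 0.984 = 982
60–79: 1091 × 0.983 = 1072
80+: 899 × 0.936 + 3850 × 0.567 = 841 + 2183 = 3024
Giving 770 / 757 / 982 / 1072 / 3024.
After projecting period 4:
Births: 757 × 0.484 = 366, 982 × 0.263 = 258 → 624
20–39: 770 × 0.973 = 749
40–59: 757 × 0.984 = 745
60–79: 982 × 0.983 = 965
80+: 1072 × 0.936 + 3024 × 0.567 = 1003 + 1715 = 2718
Giving 624 / 749 / 745 / 965 / 2718.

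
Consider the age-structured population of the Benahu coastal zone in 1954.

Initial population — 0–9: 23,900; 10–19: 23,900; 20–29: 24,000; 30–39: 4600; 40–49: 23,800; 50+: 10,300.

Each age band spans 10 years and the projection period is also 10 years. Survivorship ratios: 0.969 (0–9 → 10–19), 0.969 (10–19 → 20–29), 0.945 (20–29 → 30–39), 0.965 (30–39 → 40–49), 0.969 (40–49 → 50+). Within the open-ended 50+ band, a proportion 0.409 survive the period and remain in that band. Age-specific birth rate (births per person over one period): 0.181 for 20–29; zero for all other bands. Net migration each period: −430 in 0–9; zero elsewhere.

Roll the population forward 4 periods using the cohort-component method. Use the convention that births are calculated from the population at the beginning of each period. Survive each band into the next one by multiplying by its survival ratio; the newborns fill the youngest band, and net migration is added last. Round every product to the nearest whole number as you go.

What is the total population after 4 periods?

Call the groups 1 to 6, youngest first.
Period 1.
Births: 24000 * 0.181 = 4344
Group 2: 23900 * 0.969 = 23159
Group 3: 23900 * 0.969 = 23159
Group 4: 24000 * 0.945 = 22680
Group 5: 4600 * 0.965 = 4439
Group 6: 23800 * 0.969 + 10300 * 0.409 = 23062 + 4213 = 27275
Net migration: Group 1 − 430 → 3914
End of period: [3914, 23159, 23159, 22680, 4439, 27275]
Period 2.
Births: 23159 * 0.181 = 4192
Group 2: 3914 * 0.969 = 3793
Group 3: 23159 * 0.969 = 22441
Group 4: 23159 * 0.945 = 21885
Group 5: 22680 * 0.965 = 21886
Group 6: 4439 * 0.969 + 27275 * 0.409 = 4301 + 11155 = 15456
Net migration: Group 1 − 430 → 3762
End of period: [3762, 3793, 22441, 21885, 21886, 15456]
Period 3.
Births: 22441 * 0.181 = 4062
Group 2: 3762 * 0.969 = 3645
Group 3: 3793 * 0.969 = 3675
Group 4: 22441 * 0.945 = 21207
Group 5: 21885 * 0.965 = 21119
Group 6: 21886 * 0.969 + 15456 * 0.409 = 21208 + 6322 = 27530
Net migration: Group 1 − 430 → 3632
End of period: [3632, 3645, 3675, 21207, 21119, 27530]
Period 4.
Births: 3675 * 0.181 = 665
Group 2: 3632 * 0.969 = 3519
Group 3: 3645 * 0.969 = 3532
Group 4: 3675 * 0.945 = 3473
Group 5: 21207 * 0.965 = 20465
Group 6: 21119 * 0.969 + 27530 * 0.409 = 20464 + 11260 = 31724
Net migration: Group 1 − 430 → 235
End of period: [235, 3519, 3532, 3473, 20465, 31724]
Total after period 4: 235 + 3519 + 3532 + 3473 + 20465 + 31724 = 62948

62948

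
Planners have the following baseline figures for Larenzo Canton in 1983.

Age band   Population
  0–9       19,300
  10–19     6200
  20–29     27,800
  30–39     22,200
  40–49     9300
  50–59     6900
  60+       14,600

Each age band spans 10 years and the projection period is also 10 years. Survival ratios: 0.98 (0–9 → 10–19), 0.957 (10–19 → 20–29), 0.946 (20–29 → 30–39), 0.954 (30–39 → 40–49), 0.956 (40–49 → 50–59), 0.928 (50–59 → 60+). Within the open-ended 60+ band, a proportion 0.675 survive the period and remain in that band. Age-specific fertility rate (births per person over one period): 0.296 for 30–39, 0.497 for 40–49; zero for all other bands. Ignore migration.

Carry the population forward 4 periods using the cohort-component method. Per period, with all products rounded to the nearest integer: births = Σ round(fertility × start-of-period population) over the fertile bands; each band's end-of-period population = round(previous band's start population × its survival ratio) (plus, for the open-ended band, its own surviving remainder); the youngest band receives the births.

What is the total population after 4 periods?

113835

Let group 1 be 0–9 through group 7 = 60+.
After projecting period 1:
Births: 22200 * 0.296 = 6571  |  9300 * 0.497 = 4622 → total 11193
Group 2: 19300 * 0.98 = 18914
Group 3: 6200 * 0.957 = 5933
Group 4: 27800 * 0.946 = 26299
Group 5: 22200 * 0.954 = 21179
Group 6: 9300 * 0.956 = 8891
Group 7: 6900 * 0.928 + 14600 * 0.675 = 6403 + 9855 = 16258
Giving 11193 / 18914 / 5933 / 26299 / 21179 / 8891 / 16258.
After projecting period 2:
Births: 26299 * 0.296 = 7785  |  21179 * 0.497 = 10526 → total 18311
Group 2: 11193 * 0.98 = 10969
Group 3: 18914 * 0.957 = 18101
Group 4: 5933 * 0.946 = 5613
Group 5: 26299 * 0.954 = 25089
Group 6: 21179 * 0.956 = 20247
Group 7: 8891 * 0.928 + 16258 * 0.675 = 8251 + 10974 = 19225
Giving 18311 / 10969 / 18101 / 5613 / 25089 / 20247 / 19225.
After projecting period 3:
Births: 5613 * 0.296 = 1661  |  25089 * 0.497 = 12469 → total 14130
Group 2: 18311 * 0.98 = 17945
Group 3: 10969 * 0.957 = 10497
Group 4: 18101 * 0.946 = 17124
Group 5: 5613 * 0.954 = 5355
Group 6: 25089 * 0.956 = 23985
Group 7: 20247 * 0.928 + 19225 * 0.675 = 18789 + 12977 = 31766
Giving 14130 / 17945 / 10497 / 17124 / 5355 / 23985 / 31766.
After projecting period 4:
Births: 17124 * 0.296 = 5069  |  5355 * 0.497 = 2661 → total 7730
Group 2: 14130 * 0.98 = 13847
Group 3: 17945 * 0.957 = 17173
Group 4: 10497 * 0.946 = 9930
Group 5: 17124 * 0.954 = 16336
Group 6: 5355 * 0.956 = 5119
Group 7: 23985 * 0.928 + 31766 * 0.675 = 22258 + 21442 = 43700
Giving 7730 / 13847 / 17173 / 9930 / 16336 / 5119 / 43700.
Total after period 4: 7730 + 13847 + 17173 + 9930 + 16336 + 5119 + 43700 = 113835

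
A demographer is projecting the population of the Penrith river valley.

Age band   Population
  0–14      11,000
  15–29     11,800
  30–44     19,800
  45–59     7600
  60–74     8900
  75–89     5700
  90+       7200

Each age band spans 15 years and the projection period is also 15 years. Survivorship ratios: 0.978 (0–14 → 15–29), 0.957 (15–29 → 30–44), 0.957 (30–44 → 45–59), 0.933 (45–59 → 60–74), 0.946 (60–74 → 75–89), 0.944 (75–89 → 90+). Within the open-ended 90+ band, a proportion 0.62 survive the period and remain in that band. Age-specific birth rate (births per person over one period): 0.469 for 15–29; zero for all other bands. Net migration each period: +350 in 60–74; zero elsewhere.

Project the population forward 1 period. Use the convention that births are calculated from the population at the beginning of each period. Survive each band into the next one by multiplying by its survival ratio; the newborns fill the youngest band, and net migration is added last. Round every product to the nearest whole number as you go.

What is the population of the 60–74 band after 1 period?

7441

Let band 1 be 0–14 through band 7 = 90+.
Period 1:
Births: 11800 * 0.469 = 5534
Band 2: 11000 * 0.978 = 10758
Band 3: 11800 * 0.957 = 11293
Band 4: 19800 * 0.957 = 18949
Band 5: 7600 * 0.933 = 7091
Band 6: 8900 * 0.946 = 8419
Band 7: 5700 * 0.944 + 7200 * 0.62 = 5381 + 4464 = 9845
Net migration: Band 5 + 350 → 7441
→ [5534, 10758, 11293, 18949, 7441, 8419, 9845]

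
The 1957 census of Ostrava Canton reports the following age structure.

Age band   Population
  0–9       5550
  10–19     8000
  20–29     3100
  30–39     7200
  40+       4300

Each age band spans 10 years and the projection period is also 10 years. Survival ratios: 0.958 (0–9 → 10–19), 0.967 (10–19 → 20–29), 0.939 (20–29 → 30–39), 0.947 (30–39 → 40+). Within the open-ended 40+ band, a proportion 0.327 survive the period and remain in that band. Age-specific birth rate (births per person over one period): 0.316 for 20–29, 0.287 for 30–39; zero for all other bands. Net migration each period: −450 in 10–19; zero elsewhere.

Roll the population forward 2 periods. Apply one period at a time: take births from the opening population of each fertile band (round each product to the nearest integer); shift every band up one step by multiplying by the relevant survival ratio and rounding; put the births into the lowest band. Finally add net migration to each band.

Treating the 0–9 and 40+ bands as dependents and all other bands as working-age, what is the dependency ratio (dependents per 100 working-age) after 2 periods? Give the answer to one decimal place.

60.4

(Groups numbered youngest = 1 to oldest = 5.)
— Period 1 —
Births: 3100 * 0.316 = 980 ; 7200 * 0.287 = 2066 ⇒ total 3046
Group 2: 5550 * 0.958 = 5317
Group 3: 8000 * 0.967 = 7736
Group 4: 3100 * 0.939 = 2911
Group 5: 7200 * 0.947 + 4300 * 0.327 = 6818 + 1406 = 8224
Net migration: Group 2 − 450 → 4867
Population now: 0–9=3046, 10–19=4867, 20–29=7736, 30–39=2911, 40+=8224
— Period 2 —
Births: 7736 * 0.316 = 2445 ; 2911 * 0.287 = 835 ⇒ total 3280
Group 2: 3046 * 0.958 = 2918
Group 3: 4867 * 0.967 = 4706
Group 4: 7736 * 0.939 = 7264
Group 5: 2911 * 0.947 + 8224 * 0.327 = 2757 + 2689 = 5446
Net migration: Group 2 − 450 → 2468
Population now: 0–9=3280, 10–19=2468, 20–29=4706, 30–39=7264, 40+=5446
Dependents (band 0–9 + band 40+) = 3280 + 5446 = 8726; working-age = 14438; ratio = 8726/14438 × 100 = 60.4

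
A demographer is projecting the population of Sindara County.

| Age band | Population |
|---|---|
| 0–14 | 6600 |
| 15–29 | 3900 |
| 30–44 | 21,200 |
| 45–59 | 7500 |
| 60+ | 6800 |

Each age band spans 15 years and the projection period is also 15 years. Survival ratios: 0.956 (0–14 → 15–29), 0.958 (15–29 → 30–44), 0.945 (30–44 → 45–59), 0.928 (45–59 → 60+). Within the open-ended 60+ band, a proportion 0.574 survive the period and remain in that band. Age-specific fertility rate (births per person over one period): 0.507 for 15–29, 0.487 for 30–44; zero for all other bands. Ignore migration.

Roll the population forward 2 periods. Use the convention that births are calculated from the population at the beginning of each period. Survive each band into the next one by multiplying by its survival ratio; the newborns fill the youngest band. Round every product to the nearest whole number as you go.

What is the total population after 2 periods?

51181

After projecting period 1:
Births: 3900 × 0.507 = 1977, 21200 × 0.487 = 10324 ⇒ total 12301
15–29: 6600 × 0.956 = 6310
30–44: 3900 × 0.958 = 3736
45–59: 21200 × 0.945 = 20034
60+: 7500 × 0.928 + 6800 × 0.574 = 6960 + 3903 = 10863
→ [12301, 6310, 3736, 20034, 10863]
After projecting period 2:
Births: 6310 × 0.507 = 3199, 3736 × 0.487 = 1819 ⇒ total 5018
15–29: 12301 × 0.956 = 11760
30–44: 6310 × 0.958 = 6045
45–59: 3736 × 0.945 = 3531
60+: 20034 × 0.928 + 10863 × 0.574 = 18592 + 6235 = 24827
→ [5018, 11760, 6045, 3531, 24827]
Total after period 2: 5018 + 11760 + 6045 + 3531 + 24827 = 51181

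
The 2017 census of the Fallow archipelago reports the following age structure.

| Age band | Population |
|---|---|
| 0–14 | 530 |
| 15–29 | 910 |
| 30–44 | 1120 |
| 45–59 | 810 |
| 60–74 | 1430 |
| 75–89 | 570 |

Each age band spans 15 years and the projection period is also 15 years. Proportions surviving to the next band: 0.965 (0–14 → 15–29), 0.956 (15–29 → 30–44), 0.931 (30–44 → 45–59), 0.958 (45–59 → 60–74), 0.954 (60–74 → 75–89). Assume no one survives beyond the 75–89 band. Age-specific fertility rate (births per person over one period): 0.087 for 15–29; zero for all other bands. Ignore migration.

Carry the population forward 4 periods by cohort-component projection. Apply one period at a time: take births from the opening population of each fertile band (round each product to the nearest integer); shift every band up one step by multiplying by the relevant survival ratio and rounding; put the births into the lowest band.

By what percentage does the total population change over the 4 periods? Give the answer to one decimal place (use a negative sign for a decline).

[period 1]
Births: 910 * 0.087 = 79
15–29: 530 * 0.965 = 511
30–44: 910 * 0.956 = 870
45–59: 1120 * 0.931 = 1043
60–74: 810 * 0.958 = 776
75–89: 1430 * 0.954 = 1364
End of period: [79, 511, 870, 1043, 776, 1364]
[period 2]
Births: 511 * 0.087 = 44
15–29: 79 * 0.965 = 76
30–44: 511 * 0.956 = 489
45–59: 870 * 0.931 = 810
60–74: 1043 * 0.958 = 999
75–89: 776 * 0.954 = 740
End of period: [44, 76, 489, 810, 999, 740]
[period 3]
Births: 76 * 0.087 = 7
15–29: 44 * 0.965 = 42
30–44: 76 * 0.956 = 73
45–59: 489 * 0.931 = 455
60–74: 810 * 0.958 = 776
75–89: 999 * 0.954 = 953
End of period: [7, 42, 73, 455, 776, 953]
[period 4]
Births: 42 * 0.087 = 4
15–29: 7 * 0.965 = 7
30–44: 42 * 0.956 = 40
45–59: 73 * 0.931 = 68
60–74: 455 * 0.958 = 436
75–89: 776 * 0.954 = 740
End of period: [4, 7, 40, 68, 436, 740]
Total: 5370 → 1295; change = -4075; percentage change = -75.9%

-75.9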